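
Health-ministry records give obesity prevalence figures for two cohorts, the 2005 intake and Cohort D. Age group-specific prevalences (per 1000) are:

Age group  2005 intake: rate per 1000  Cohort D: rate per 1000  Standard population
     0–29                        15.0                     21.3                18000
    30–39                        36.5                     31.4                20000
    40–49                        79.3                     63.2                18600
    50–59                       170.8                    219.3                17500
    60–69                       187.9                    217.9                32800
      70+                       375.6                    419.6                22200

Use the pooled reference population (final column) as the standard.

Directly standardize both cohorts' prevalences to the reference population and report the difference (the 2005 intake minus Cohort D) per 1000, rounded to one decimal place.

-19.5

Standard total = 129100; weights = 0.1394, 0.1549, 0.1441, 0.1356, 0.2541, 0.1720.
The 2005 intake: 0.1394×15.0 + 0.1549×36.5 + 0.1441×79.3 + 0.1356×170.8 + 0.2541×187.9 + 0.1720×375.6 = 154.6508 per 1000.
Cohort D: 0.1394×21.3 + 0.1549×31.4 + 0.1441×63.2 + 0.1356×219.3 + 0.2541×217.9 + 0.1720×419.6 = 174.1821 per 1000.
Difference = 154.6508 − 174.1821 = -19.5313.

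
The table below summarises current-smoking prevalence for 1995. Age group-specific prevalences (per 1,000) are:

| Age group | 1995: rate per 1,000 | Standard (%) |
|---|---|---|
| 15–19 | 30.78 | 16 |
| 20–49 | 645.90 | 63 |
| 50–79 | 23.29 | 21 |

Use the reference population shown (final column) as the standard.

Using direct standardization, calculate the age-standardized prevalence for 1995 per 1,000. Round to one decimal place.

416.7

Standard weights: 0.16, 0.63, 0.21.
Standardized rate: 0.1600×30.78 + 0.6300×645.90 + 0.2100×23.29 = 416.7327 per 1,000.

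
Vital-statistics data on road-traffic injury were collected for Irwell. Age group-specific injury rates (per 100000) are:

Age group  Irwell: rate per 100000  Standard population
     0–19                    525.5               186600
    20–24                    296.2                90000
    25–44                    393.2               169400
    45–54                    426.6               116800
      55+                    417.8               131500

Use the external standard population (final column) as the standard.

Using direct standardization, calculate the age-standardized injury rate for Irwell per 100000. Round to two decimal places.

Standard total = 694300; weights = 0.2688, 0.1296, 0.2440, 0.1682, 0.1894.
Standardized rate: 0.2688×525.5 + 0.1296×296.2 + 0.2440×393.2 + 0.1682×426.6 + 0.1894×417.8 = 426.4611 per 100000.

426.46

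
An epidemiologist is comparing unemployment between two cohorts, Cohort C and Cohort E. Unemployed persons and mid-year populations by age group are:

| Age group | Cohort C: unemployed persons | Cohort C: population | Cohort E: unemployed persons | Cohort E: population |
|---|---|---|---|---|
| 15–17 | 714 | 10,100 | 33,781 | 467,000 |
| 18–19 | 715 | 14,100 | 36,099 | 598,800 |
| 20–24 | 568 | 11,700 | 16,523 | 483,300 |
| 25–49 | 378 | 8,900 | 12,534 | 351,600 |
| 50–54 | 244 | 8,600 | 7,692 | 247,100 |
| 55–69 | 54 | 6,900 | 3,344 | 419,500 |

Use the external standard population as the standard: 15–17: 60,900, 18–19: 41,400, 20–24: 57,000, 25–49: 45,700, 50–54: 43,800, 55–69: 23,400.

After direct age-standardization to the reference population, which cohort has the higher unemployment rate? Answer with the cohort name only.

Cohort C

Age-specific rates per 1,000 for Cohort C: 70.693, 50.709, 48.547, 42.472, 28.372, 7.826.
For Cohort E: 72.336, 60.286, 34.188, 35.648, 31.129, 7.971.
Standard total = 272,200; weights = 0.2237, 0.1521, 0.2094, 0.1679, 0.1609, 0.0860.
Cohort C: 0.2237×70.693 + 0.1521×50.709 + 0.2094×48.547 + 0.1679×42.472 + 0.1609×28.372 + 0.0860×7.826 = 46.0637 per 1,000.
Cohort E: 0.2237×72.336 + 0.1521×60.286 + 0.2094×34.188 + 0.1679×35.648 + 0.1609×31.129 + 0.0860×7.971 = 44.1915 per 1,000.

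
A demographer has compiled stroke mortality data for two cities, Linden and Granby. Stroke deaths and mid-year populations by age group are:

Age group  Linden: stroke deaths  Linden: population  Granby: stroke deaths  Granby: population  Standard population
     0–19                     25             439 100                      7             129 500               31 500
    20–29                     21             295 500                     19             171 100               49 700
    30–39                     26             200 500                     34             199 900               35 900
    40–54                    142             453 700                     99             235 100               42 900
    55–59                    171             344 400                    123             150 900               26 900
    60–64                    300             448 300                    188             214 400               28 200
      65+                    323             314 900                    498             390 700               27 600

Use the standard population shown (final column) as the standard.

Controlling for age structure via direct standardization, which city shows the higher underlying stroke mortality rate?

Granby

Age-specific rates per 100 000 for Linden: 5.69, 7.11, 12.97, 31.30, 49.65, 66.92, 102.57.
For Granby: 5.41, 11.10, 17.01, 42.11, 81.51, 87.69, 127.46.
Standard total = 242 700; weights = 0.1298, 0.2048, 0.1479, 0.1768, 0.1108, 0.1162, 0.1137.
Linden: 0.1298×5.69 + 0.2048×7.11 + 0.1479×12.97 + 0.1768×31.30 + 0.1108×49.65 + 0.1162×66.92 + 0.1137×102.57 = 34.5881 per 100 000.
Granby: 0.1298×5.41 + 0.2048×11.10 + 0.1479×17.01 + 0.1768×42.11 + 0.1108×81.51 + 0.1162×87.69 + 0.1137×127.46 = 46.6530 per 100 000.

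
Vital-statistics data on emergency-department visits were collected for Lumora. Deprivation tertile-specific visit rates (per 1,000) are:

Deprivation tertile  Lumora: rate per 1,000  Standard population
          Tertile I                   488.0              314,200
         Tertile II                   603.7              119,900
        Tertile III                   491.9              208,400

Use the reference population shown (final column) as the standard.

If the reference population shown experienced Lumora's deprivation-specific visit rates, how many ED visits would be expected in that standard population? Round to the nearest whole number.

328225

Expected ED visits = Σ (standard pop × deprivation-specific rate ÷ 1,000)
= 314,200×488.0/1,000 + 119,900×603.7/1,000 + 208,400×491.9/1,000
= 153329.60 + 72383.63 + 102511.96 = 328225.19.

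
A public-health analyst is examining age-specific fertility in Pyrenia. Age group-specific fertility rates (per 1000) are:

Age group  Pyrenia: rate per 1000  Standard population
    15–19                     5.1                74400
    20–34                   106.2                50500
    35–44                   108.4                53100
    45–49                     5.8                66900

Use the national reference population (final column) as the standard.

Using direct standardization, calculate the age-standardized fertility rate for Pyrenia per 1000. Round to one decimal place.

48.5

Standard total = 244900; weights = 0.3038, 0.2062, 0.2168, 0.2732.
Standardized rate: 0.3038×5.1 + 0.2062×106.2 + 0.2168×108.4 + 0.2732×5.8 = 48.5365 per 1000.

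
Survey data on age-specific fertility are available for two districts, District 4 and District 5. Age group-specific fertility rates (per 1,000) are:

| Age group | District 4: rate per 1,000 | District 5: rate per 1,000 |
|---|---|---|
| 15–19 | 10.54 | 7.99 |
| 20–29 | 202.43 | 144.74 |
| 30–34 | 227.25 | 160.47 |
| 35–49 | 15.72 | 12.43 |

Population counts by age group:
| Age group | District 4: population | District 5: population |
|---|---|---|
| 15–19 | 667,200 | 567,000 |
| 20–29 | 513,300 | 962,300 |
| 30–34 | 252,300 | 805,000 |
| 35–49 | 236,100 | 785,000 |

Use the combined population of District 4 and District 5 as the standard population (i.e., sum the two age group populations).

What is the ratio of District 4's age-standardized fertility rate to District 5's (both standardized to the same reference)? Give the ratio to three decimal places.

1.400

Combined standard total = 4,788,200; weights = 0.2578, 0.3082, 0.2208, 0.2133.
District 4: 0.2578×10.54 + 0.3082×202.43 + 0.2208×227.25 + 0.2133×15.72 = 118.6327 per 1,000.
District 5: 0.2578×7.99 + 0.3082×144.74 + 0.2208×160.47 + 0.2133×12.43 = 84.7493 per 1,000.
Ratio = 118.6327 ÷ 84.7493 = 1.39981.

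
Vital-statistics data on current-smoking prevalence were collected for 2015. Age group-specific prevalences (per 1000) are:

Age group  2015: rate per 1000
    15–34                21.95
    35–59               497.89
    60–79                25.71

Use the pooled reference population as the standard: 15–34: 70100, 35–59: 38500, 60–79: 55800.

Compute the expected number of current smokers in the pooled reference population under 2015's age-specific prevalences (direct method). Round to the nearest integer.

Expected current smokers = Σ (standard pop × age-specific rate ÷ 1000)
= 70100×21.95/1000 + 38500×497.89/1000 + 55800×25.71/1000
= 1538.69 + 19168.76 + 1434.62 = 22142.08.

22142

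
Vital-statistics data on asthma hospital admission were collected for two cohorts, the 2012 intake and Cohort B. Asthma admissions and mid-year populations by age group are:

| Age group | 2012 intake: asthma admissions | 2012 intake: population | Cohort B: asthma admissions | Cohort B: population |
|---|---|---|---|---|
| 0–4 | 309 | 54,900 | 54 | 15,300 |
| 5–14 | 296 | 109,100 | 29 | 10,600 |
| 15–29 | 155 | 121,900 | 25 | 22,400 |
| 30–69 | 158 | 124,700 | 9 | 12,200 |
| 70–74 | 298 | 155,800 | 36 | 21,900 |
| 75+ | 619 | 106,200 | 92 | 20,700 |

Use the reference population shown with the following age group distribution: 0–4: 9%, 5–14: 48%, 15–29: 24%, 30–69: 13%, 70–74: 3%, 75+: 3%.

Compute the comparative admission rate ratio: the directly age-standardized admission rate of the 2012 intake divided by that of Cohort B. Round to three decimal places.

1.153

Age-specific rates per 10,000 for the 2012 intake: 56.28, 27.13, 12.72, 12.67, 19.13, 58.29.
For Cohort B: 35.29, 27.36, 11.16, 7.38, 16.44, 44.44.
Standard weights: 0.09, 0.48, 0.24, 0.13, 0.03, 0.03.
The 2012 intake: 0.0900×56.28 + 0.4800×27.13 + 0.2400×12.72 + 0.1300×12.67 + 0.0300×19.13 + 0.0300×58.29 = 25.1097 per 10,000.
Cohort B: 0.0900×35.29 + 0.4800×27.36 + 0.2400×11.16 + 0.1300×7.38 + 0.0300×16.44 + 0.0300×44.44 = 21.7726 per 10,000.
Ratio = 25.1097 ÷ 21.7726 = 1.15327.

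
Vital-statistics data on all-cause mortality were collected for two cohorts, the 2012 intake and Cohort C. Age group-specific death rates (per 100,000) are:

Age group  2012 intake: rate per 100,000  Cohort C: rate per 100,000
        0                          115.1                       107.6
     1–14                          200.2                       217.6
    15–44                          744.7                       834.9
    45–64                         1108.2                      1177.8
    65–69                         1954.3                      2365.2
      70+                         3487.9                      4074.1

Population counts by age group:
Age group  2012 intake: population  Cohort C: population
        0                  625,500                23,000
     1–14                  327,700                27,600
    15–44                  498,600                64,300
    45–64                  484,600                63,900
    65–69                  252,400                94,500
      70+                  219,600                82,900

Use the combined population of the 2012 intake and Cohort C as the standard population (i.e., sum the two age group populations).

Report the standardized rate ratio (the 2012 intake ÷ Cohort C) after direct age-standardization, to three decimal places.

Combined standard total = 2,764,600; weights = 0.2346, 0.1285, 0.2036, 0.1984, 0.1255, 0.1094.
The 2012 intake: 0.2346×115.1 + 0.1285×200.2 + 0.2036×744.7 + 0.1984×1108.2 + 0.1255×1954.3 + 0.1094×3487.9 = 1051.0921 per 100,000.
Cohort C: 0.2346×107.6 + 0.1285×217.6 + 0.2036×834.9 + 0.1984×1177.8 + 0.1255×2365.2 + 0.1094×4074.1 = 1199.4442 per 100,000.
Ratio = 1051.0921 ÷ 1199.4442 = 0.87632.

0.876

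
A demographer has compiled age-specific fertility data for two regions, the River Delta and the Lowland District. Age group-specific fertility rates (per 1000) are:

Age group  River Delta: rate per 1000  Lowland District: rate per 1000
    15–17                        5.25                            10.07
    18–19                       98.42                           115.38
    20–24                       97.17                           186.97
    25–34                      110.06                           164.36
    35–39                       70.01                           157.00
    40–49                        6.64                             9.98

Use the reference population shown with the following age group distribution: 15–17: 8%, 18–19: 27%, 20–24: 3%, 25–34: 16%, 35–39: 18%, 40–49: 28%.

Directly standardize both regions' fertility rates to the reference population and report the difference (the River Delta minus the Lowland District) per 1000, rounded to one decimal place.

Standard weights: 0.08, 0.27, 0.03, 0.16, 0.18, 0.28.
The River Delta: 0.0800×5.25 + 0.2700×98.42 + 0.0300×97.17 + 0.1600×110.06 + 0.1800×70.01 + 0.2800×6.64 = 61.9791 per 1000.
The Lowland District: 0.0800×10.07 + 0.2700×115.38 + 0.0300×186.97 + 0.1600×164.36 + 0.1800×157.00 + 0.2800×9.98 = 94.9193 per 1000.
Difference = 61.9791 − 94.9193 = -32.9402.

-32.9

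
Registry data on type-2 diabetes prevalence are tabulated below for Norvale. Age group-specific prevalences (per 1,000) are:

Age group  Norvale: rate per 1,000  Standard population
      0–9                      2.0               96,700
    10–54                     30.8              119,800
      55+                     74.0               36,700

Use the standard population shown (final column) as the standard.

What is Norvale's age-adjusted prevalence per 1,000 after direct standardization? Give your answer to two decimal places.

Standard total = 253,200; weights = 0.3819, 0.4731, 0.1449.
Standardized rate: 0.3819×2.0 + 0.4731×30.8 + 0.1449×74.0 = 26.0626 per 1,000.

26.06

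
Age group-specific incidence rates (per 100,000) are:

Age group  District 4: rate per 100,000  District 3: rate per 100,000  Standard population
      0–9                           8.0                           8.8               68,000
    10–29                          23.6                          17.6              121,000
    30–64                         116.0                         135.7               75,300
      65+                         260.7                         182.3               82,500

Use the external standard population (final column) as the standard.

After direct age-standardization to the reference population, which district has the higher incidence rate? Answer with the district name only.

District 4

Standard total = 346,800; weights = 0.1961, 0.3489, 0.2171, 0.2379.
District 4: 0.1961×8.0 + 0.3489×23.6 + 0.2171×116.0 + 0.2379×260.7 = 97.0074 per 100,000.
District 3: 0.1961×8.8 + 0.3489×17.6 + 0.2171×135.7 + 0.2379×182.3 = 80.6977 per 100,000.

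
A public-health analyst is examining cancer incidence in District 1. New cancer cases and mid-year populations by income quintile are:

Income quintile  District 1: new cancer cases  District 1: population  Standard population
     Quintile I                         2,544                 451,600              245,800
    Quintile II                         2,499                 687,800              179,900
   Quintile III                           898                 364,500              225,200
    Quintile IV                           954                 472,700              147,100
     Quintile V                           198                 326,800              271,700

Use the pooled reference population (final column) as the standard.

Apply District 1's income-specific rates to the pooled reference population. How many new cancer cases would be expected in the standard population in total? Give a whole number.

Income-specific rates per 100,000 for District 1: 563.33, 363.33, 246.36, 201.82, 60.59.
Expected new cancer cases = Σ (standard pop × income-specific rate ÷ 100,000)
= 245,800×563.33/100,000 + 179,900×363.33/100,000 + 225,200×246.36/100,000 + 147,100×201.82/100,000 + 271,700×60.59/100,000
= 1384.67 + 653.63 + 554.81 + 296.88 + 164.62 = 3054.61.

3055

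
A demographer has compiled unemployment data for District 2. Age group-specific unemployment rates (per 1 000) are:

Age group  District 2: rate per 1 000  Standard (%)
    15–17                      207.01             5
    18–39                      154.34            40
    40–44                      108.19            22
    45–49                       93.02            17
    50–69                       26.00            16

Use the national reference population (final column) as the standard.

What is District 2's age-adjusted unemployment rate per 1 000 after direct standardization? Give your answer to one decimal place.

115.9

Standard weights: 0.05, 0.40, 0.22, 0.17, 0.16.
Standardized rate: 0.0500×207.01 + 0.4000×154.34 + 0.2200×108.19 + 0.1700×93.02 + 0.1600×26.00 = 115.8617 per 1 000.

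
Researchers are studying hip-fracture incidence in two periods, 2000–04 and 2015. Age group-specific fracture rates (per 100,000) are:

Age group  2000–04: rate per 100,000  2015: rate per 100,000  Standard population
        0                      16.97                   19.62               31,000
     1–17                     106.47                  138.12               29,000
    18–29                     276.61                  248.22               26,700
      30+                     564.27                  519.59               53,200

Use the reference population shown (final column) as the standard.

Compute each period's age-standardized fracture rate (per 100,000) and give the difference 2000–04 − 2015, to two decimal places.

15.26

Standard total = 139,900; weights = 0.2216, 0.2073, 0.1909, 0.3803.
2000–04: 0.2216×16.97 + 0.2073×106.47 + 0.1909×276.61 + 0.3803×564.27 = 293.1976 per 100,000.
2015: 0.2216×19.62 + 0.2073×138.12 + 0.1909×248.22 + 0.3803×519.59 = 277.9368 per 100,000.
Difference = 293.1976 − 277.9368 = 15.2608.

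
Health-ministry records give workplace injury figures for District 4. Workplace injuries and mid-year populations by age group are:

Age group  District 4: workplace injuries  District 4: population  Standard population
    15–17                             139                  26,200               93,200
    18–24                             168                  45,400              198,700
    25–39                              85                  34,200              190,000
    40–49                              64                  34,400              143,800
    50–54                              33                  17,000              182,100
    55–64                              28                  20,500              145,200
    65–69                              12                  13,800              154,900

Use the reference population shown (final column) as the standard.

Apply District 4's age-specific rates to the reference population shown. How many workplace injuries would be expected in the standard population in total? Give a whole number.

2656

Age-specific rates per 10,000 for District 4: 53.05, 37.00, 24.85, 18.60, 19.41, 13.66, 8.70.
Expected workplace injuries = Σ (standard pop × age-specific rate ÷ 10,000)
= 93,200×53.05/10,000 + 198,700×37.00/10,000 + 190,000×24.85/10,000 + 143,800×18.60/10,000 + 182,100×19.41/10,000 + 145,200×13.66/10,000 + 154,900×8.70/10,000
= 494.46 + 735.28 + 472.22 + 267.53 + 353.49 + 198.32 + 134.70 = 2656.00.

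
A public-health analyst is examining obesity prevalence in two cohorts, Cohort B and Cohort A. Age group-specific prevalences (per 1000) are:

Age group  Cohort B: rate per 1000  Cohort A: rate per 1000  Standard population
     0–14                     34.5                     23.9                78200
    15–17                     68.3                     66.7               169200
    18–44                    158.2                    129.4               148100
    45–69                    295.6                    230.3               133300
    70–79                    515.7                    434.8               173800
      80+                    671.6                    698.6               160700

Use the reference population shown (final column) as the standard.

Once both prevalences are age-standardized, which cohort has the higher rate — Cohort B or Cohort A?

Standard total = 863300; weights = 0.0906, 0.1960, 0.1716, 0.1544, 0.2013, 0.1861.
Cohort B: 0.0906×34.5 + 0.1960×68.3 + 0.1716×158.2 + 0.1544×295.6 + 0.2013×515.7 + 0.1861×671.6 = 318.1304 per 1000.
Cohort A: 0.0906×23.9 + 0.1960×66.7 + 0.1716×129.4 + 0.1544×230.3 + 0.2013×434.8 + 0.1861×698.6 = 290.5722 per 1000.

Cohort B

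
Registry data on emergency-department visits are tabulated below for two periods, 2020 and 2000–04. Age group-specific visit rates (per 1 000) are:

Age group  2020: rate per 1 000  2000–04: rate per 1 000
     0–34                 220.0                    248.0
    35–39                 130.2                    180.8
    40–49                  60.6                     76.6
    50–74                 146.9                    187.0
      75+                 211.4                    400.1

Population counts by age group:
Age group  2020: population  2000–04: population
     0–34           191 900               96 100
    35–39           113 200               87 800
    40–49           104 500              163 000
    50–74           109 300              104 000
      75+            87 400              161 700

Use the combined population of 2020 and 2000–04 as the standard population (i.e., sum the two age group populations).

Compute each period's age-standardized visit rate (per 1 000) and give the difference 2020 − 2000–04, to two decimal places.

Combined standard total = 1 218 900; weights = 0.2363, 0.1649, 0.2195, 0.1750, 0.2044.
2020: 0.2363×220.0 + 0.1649×130.2 + 0.2195×60.6 + 0.1750×146.9 + 0.2044×211.4 = 155.6602 per 1 000.
2000–04: 0.2363×248.0 + 0.1649×180.8 + 0.2195×76.6 + 0.1750×187.0 + 0.2044×400.1 = 219.7123 per 1 000.
Difference = 155.6602 − 219.7123 = -64.0521.

-64.05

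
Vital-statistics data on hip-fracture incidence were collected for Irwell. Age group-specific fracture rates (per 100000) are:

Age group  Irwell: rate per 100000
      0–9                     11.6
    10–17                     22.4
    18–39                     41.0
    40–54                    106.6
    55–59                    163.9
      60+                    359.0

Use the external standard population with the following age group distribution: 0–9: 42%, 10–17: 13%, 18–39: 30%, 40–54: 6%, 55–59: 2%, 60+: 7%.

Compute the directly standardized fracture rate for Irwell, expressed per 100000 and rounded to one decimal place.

54.9

Standard weights: 0.42, 0.13, 0.30, 0.06, 0.02, 0.07.
Standardized rate: 0.4200×11.6 + 0.1300×22.4 + 0.3000×41.0 + 0.0600×106.6 + 0.0200×163.9 + 0.0700×359.0 = 54.8880 per 100000.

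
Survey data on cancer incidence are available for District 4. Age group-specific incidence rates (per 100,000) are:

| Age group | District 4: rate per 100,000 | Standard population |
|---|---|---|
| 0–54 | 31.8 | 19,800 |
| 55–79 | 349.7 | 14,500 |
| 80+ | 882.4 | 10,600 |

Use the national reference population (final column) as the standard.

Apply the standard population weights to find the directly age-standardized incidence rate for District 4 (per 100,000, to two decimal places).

Standard total = 44,900; weights = 0.4410, 0.3229, 0.2361.
Standardized rate: 0.4410×31.8 + 0.3229×349.7 + 0.2361×882.4 = 335.2724 per 100,000.

335.27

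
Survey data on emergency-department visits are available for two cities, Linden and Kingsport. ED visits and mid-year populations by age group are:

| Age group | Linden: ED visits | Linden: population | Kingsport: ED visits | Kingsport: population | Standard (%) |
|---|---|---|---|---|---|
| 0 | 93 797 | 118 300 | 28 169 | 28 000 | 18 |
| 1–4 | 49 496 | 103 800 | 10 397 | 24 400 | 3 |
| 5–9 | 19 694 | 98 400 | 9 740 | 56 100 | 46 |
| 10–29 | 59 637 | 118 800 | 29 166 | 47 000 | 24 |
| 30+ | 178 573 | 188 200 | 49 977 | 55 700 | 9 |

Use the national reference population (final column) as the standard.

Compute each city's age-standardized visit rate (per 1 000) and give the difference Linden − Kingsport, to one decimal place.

-48.5

Age-specific rates per 1 000 for Linden: 792.874, 476.840, 200.142, 501.995, 948.847.
For Kingsport: 1006.036, 426.107, 173.619, 620.553, 897.253.
Standard weights: 0.18, 0.03, 0.46, 0.24, 0.09.
Linden: 0.1800×792.874 + 0.0300×476.840 + 0.4600×200.142 + 0.2400×501.995 + 0.0900×948.847 = 454.9630 per 1 000.
Kingsport: 0.1800×1006.036 + 0.0300×426.107 + 0.4600×173.619 + 0.2400×620.553 + 0.0900×897.253 = 503.4197 per 1 000.
Difference = 454.9630 − 503.4197 = -48.4567.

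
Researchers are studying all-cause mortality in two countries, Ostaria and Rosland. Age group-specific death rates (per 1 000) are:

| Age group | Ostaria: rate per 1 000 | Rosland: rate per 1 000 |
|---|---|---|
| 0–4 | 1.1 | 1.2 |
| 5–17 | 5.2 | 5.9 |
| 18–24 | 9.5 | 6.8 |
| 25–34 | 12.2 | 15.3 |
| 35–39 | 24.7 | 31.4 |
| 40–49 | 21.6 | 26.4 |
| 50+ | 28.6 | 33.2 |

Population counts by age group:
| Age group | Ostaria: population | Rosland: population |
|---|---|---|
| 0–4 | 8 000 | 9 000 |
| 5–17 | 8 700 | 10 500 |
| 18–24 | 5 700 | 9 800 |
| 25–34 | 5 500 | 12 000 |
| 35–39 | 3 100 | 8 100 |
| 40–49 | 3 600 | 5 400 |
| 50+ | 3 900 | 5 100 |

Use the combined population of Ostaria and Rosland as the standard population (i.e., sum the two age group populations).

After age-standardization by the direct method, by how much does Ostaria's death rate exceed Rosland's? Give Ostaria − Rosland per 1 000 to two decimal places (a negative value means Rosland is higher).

Combined standard total = 98 400; weights = 0.1728, 0.1951, 0.1575, 0.1778, 0.1138, 0.0915, 0.0915.
Ostaria: 0.1728×1.1 + 0.1951×5.2 + 0.1575×9.5 + 0.1778×12.2 + 0.1138×24.7 + 0.0915×21.6 + 0.0915×28.6 = 12.2737 per 1 000.
Rosland: 0.1728×1.2 + 0.1951×5.9 + 0.1575×6.8 + 0.1778×15.3 + 0.1138×31.4 + 0.0915×26.4 + 0.0915×33.2 = 14.1759 per 1 000.
Difference = 12.2737 − 14.1759 = -1.9022.

-1.90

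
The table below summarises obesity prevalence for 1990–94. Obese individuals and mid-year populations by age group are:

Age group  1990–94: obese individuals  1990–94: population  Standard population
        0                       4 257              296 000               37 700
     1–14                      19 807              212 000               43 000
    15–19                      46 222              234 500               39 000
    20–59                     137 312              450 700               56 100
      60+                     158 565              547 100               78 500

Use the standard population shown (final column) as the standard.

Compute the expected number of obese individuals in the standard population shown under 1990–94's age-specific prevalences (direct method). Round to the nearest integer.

Age-specific rates per 1 000 for 1990–94: 14.382, 93.429, 197.109, 304.664, 289.828.
Expected obese individuals = Σ (standard pop × age-specific rate ÷ 1 000)
= 37 700×14.382/1 000 + 43 000×93.429/1 000 + 39 000×197.109/1 000 + 56 100×304.664/1 000 + 78 500×289.828/1 000
= 542.19 + 4017.46 + 7687.24 + 17091.64 + 22751.51 = 52090.05.

52090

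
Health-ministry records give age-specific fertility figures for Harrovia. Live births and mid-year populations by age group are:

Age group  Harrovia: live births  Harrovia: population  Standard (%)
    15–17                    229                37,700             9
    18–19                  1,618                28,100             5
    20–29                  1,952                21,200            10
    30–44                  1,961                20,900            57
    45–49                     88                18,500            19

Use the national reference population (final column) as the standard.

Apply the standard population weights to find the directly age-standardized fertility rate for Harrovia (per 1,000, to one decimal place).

Age-specific rates per 1,000 for Harrovia: 6.074, 57.580, 92.075, 93.828, 4.757.
Standard weights: 0.09, 0.05, 0.10, 0.57, 0.19.
Standardized rate: 0.0900×6.074 + 0.0500×57.580 + 0.1000×92.075 + 0.5700×93.828 + 0.1900×4.757 = 67.0188 per 1,000.

67.0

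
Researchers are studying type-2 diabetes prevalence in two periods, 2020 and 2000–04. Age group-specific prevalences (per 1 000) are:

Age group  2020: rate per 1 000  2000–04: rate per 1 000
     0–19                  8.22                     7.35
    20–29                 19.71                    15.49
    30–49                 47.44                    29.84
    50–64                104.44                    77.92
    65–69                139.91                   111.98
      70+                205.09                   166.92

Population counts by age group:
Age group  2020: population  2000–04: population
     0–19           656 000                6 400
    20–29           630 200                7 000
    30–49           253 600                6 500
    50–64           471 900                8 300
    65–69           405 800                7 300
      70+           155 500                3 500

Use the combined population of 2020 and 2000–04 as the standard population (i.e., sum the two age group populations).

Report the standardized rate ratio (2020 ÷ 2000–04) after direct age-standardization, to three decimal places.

1.288

Combined standard total = 2 612 000; weights = 0.2536, 0.2440, 0.0996, 0.1838, 0.1582, 0.0609.
2020: 0.2536×8.22 + 0.2440×19.71 + 0.0996×47.44 + 0.1838×104.44 + 0.1582×139.91 + 0.0609×205.09 = 65.4294 per 1 000.
2000–04: 0.2536×7.35 + 0.2440×15.49 + 0.0996×29.84 + 0.1838×77.92 + 0.1582×111.98 + 0.0609×166.92 = 50.8104 per 1 000.
Ratio = 65.4294 ÷ 50.8104 = 1.28772.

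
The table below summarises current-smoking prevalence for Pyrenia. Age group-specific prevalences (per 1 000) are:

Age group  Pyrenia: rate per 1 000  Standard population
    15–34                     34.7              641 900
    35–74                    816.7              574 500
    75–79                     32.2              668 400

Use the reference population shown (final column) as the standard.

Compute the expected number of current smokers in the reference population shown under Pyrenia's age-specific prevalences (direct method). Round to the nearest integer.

512991

Expected current smokers = Σ (standard pop × age-specific rate ÷ 1 000)
= 641 900×34.7/1 000 + 574 500×816.7/1 000 + 668 400×32.2/1 000
= 22273.93 + 469194.15 + 21522.48 = 512990.56.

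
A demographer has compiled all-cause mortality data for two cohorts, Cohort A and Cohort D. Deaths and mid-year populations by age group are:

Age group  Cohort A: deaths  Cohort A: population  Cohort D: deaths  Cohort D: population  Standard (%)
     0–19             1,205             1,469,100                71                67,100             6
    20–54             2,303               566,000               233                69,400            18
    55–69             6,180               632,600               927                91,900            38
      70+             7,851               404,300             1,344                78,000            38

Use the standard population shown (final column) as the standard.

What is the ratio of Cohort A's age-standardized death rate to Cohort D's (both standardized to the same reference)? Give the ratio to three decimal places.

1.075

Age-specific rates per 100,000 for Cohort A: 82.02, 406.89, 976.92, 1941.87.
For Cohort D: 105.81, 335.73, 1008.71, 1723.08.
Standard weights: 0.06, 0.18, 0.38, 0.38.
Cohort A: 0.0600×82.02 + 0.1800×406.89 + 0.3800×976.92 + 0.3800×1941.87 = 1187.3039 per 100,000.
Cohort D: 0.0600×105.81 + 0.1800×335.73 + 0.3800×1008.71 + 0.3800×1723.08 = 1104.8582 per 100,000.
Ratio = 1187.3039 ÷ 1104.8582 = 1.07462.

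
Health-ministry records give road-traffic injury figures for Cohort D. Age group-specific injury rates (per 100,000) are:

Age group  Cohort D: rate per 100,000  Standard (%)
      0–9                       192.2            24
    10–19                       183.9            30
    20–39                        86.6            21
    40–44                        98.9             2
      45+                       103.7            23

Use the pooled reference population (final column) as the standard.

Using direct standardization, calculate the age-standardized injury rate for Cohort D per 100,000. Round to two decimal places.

145.31

Standard weights: 0.24, 0.30, 0.21, 0.02, 0.23.
Standardized rate: 0.2400×192.2 + 0.3000×183.9 + 0.2100×86.6 + 0.0200×98.9 + 0.2300×103.7 = 145.3130 per 100,000.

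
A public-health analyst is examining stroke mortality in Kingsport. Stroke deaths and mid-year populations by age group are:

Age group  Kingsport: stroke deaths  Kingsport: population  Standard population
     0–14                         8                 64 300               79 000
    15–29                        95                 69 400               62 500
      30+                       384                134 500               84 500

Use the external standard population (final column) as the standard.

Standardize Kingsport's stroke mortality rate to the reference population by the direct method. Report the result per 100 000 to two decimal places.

148.95

Age-specific rates per 100 000 for Kingsport: 12.44, 136.89, 285.50.
Standard total = 226 000; weights = 0.3496, 0.2765, 0.3739.
Standardized rate: 0.3496×12.44 + 0.2765×136.89 + 0.3739×285.50 = 148.9525 per 100 000.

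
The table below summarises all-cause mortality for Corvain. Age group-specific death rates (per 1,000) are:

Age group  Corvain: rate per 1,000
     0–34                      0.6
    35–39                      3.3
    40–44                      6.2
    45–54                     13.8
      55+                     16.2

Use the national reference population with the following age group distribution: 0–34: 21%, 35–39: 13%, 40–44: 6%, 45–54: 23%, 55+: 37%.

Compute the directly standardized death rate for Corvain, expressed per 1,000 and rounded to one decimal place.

Standard weights: 0.21, 0.13, 0.06, 0.23, 0.37.
Standardized rate: 0.2100×0.6 + 0.1300×3.3 + 0.0600×6.2 + 0.2300×13.8 + 0.3700×16.2 = 10.0950 per 1,000.

10.1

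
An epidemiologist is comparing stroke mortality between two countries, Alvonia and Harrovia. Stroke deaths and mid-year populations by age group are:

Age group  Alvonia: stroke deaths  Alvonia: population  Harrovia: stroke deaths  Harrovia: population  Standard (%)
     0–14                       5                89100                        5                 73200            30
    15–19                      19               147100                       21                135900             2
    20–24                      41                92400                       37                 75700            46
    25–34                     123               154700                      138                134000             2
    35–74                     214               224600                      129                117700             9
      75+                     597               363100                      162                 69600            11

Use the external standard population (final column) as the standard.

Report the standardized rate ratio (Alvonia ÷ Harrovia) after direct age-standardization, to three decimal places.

0.811

Age-specific rates per 100000 for Alvonia: 5.61, 12.92, 44.37, 79.51, 95.28, 164.42.
For Harrovia: 6.83, 15.45, 48.88, 102.99, 109.60, 232.76.
Standard weights: 0.30, 0.02, 0.46, 0.02, 0.09, 0.11.
Alvonia: 0.3000×5.61 + 0.0200×12.92 + 0.4600×44.37 + 0.0200×79.51 + 0.0900×95.28 + 0.1100×164.42 = 50.6044 per 100000.
Harrovia: 0.3000×6.83 + 0.0200×15.45 + 0.4600×48.88 + 0.0200×102.99 + 0.0900×109.60 + 0.1100×232.76 = 62.3689 per 100000.
Ratio = 50.6044 ÷ 62.3689 = 0.81137.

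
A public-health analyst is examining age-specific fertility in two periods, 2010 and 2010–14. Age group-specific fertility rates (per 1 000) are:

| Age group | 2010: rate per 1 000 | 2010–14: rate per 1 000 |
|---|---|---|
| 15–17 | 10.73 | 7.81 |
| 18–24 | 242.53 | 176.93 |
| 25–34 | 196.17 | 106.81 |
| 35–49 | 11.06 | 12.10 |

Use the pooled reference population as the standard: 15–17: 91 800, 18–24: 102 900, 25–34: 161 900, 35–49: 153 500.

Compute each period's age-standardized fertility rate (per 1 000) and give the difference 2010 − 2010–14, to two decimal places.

Standard total = 510 100; weights = 0.1800, 0.2017, 0.3174, 0.3009.
2010: 0.1800×10.73 + 0.2017×242.53 + 0.3174×196.17 + 0.3009×11.06 = 116.4458 per 1 000.
2010–14: 0.1800×7.81 + 0.2017×176.93 + 0.3174×106.81 + 0.3009×12.10 = 74.6382 per 1 000.
Difference = 116.4458 − 74.6382 = 41.8076.

41.81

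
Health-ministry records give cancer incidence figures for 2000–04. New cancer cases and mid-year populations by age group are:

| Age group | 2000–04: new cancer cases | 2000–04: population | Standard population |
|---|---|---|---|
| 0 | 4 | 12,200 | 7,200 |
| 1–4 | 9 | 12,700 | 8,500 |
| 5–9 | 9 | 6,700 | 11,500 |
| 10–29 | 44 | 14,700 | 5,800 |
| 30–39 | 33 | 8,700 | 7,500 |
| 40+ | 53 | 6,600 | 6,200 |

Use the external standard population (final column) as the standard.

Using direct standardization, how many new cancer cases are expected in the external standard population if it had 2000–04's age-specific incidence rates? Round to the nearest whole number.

Age-specific rates per 100,000 for 2000–04: 32.79, 70.87, 134.33, 299.32, 379.31, 803.03.
Expected new cancer cases = Σ (standard pop × age-specific rate ÷ 100,000)
= 7,200×32.79/100,000 + 8,500×70.87/100,000 + 11,500×134.33/100,000 + 5,800×299.32/100,000 + 7,500×379.31/100,000 + 6,200×803.03/100,000
= 2.36 + 6.02 + 15.45 + 17.36 + 28.45 + 49.79 = 119.43.

119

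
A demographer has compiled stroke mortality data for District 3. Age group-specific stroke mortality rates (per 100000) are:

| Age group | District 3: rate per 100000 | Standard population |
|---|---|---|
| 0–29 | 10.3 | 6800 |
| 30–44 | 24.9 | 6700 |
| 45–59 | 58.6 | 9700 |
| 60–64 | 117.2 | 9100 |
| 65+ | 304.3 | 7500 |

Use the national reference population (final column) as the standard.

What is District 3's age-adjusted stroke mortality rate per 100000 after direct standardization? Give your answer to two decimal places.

104.37

Standard total = 39800; weights = 0.1709, 0.1683, 0.2437, 0.2286, 0.1884.
Standardized rate: 0.1709×10.3 + 0.1683×24.9 + 0.2437×58.6 + 0.2286×117.2 + 0.1884×304.3 = 104.3734 per 100000.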